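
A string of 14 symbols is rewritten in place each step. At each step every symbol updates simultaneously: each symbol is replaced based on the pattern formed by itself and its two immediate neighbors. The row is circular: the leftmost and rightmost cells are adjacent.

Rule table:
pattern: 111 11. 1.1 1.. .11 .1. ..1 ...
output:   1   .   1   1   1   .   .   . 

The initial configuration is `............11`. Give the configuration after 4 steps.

step 1: 1...........1.
step 2: .1...........1
step 3: 1.1...........
step 4: .1.1..........

.1.1..........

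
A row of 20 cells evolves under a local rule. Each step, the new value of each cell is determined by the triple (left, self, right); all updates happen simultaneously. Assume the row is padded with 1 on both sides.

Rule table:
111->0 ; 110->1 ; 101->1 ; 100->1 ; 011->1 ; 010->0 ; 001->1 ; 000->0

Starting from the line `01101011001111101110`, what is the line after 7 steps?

11000001100111100011

step 1: 11110111111000111011
step 2: 00011100001101101110
step 3: 10110110011111111011
step 4: 11111111110000001110
step 5: 00000000011000011011
step 6: 10000000111100111110
step 7: 11000001100111100011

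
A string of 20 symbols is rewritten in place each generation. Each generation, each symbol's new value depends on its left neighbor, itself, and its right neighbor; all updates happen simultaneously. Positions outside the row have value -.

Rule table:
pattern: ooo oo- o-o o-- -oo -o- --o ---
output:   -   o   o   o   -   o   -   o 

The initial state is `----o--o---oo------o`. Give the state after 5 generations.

-oo--oo-oooooo---ooo

generation 1: ooo-oo-ooo--oooooo-o
generation 2: --oo-oo--oo------ooo
generation 3: o--oo-oo--oooooo---o
generation 4: oo--oo-oo------ooo-o
generation 5: -oo--oo-oooooo---ooo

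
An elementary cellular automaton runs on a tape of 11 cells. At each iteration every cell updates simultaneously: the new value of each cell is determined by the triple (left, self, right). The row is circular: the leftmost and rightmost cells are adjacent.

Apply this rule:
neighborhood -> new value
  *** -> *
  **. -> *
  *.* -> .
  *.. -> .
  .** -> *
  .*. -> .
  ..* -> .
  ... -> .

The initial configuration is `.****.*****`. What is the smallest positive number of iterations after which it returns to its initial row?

1

.****.*****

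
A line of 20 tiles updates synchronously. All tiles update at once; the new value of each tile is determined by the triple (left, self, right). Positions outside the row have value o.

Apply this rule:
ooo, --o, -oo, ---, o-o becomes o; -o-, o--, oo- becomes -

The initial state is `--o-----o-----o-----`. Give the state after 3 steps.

-o--oooo--oooo--oooo
o--oooo--oooo--ooooo
--oooo--oooo--oooooo

--oooo--oooo--oooooo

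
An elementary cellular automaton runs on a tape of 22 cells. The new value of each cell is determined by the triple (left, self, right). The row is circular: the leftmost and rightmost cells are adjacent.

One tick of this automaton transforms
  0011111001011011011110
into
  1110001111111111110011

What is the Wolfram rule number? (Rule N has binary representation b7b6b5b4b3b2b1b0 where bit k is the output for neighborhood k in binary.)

position 3: 111 → 0  (bit 7 = 0)
position 6: 110 → 1  (bit 6 = 1)
position 10: 101 → 1  (bit 5 = 1)
position 7: 100 → 1  (bit 4 = 1)
position 2: 011 → 1  (bit 3 = 1)
position 9: 010 → 1  (bit 2 = 1)
position 1: 001 → 1  (bit 1 = 1)
position 0: 000 → 1  (bit 0 = 1)
bits b7..b0 = 01111111 = 127

127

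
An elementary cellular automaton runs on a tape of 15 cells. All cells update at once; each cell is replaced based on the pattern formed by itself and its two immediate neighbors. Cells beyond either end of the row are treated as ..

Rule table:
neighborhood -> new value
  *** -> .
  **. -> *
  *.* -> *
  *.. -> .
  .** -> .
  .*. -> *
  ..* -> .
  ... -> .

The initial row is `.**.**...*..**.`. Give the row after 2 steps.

...***...*...*.

..**.*...*...*.
...***...*...*.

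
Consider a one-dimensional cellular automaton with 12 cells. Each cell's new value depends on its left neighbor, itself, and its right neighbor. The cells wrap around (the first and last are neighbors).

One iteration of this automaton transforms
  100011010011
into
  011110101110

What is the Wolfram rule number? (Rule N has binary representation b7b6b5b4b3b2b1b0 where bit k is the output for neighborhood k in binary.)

position 11: 111 → 0  (bit 7 = 0)
position 0: 110 → 0  (bit 6 = 0)
position 6: 101 → 1  (bit 5 = 1)
position 1: 100 → 1  (bit 4 = 1)
position 4: 011 → 1  (bit 3 = 1)
position 7: 010 → 0  (bit 2 = 0)
position 3: 001 → 1  (bit 1 = 1)
position 2: 000 → 1  (bit 0 = 1)
bits b7..b0 = 00111011 = 59

59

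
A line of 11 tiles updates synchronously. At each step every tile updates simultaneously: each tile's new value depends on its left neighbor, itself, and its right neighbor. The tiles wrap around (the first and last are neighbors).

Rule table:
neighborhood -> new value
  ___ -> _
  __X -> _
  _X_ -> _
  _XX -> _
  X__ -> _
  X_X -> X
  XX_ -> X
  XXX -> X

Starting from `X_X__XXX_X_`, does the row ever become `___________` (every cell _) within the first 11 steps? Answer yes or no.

yes

_X____XXX_X
X______XXX_
________XXX
_________XX
__________X
___________
all cells are _ at step 6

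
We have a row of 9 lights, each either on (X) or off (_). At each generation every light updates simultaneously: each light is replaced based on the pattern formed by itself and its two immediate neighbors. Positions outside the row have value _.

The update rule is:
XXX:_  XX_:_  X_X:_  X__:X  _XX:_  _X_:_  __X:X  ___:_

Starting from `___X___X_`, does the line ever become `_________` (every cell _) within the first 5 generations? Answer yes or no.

generation 1: __X_X_X_X
generation 2: _X_______
generation 3: X_X______
generation 4: ___X_____
generation 5: __X_X____
generation 5 is __X_X____, still not uniform _

no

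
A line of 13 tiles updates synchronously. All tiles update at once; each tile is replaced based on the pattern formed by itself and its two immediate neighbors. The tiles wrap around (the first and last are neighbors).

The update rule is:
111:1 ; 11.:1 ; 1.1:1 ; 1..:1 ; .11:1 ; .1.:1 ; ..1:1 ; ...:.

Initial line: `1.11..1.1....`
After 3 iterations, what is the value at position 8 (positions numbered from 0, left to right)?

1111111111..1
1111111111111
1111111111111
position 8 holds 1

1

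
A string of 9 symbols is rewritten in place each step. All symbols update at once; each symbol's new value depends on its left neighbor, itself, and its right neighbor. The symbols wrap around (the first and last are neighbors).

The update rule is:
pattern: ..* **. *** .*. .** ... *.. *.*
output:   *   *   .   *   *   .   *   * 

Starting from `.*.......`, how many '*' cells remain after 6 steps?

8

***......
*.**....*
*****..**
....****.
...**..**
*.*******
count of *: 8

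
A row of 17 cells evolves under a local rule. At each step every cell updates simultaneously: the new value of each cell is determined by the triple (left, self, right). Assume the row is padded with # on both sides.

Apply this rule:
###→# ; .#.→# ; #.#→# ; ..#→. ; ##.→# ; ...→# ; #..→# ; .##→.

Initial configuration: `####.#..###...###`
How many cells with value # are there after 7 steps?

#######..####..##
########..####..#
#########..####..
##########..####.
###########..####
############..###
#############..##
count of #: 15

15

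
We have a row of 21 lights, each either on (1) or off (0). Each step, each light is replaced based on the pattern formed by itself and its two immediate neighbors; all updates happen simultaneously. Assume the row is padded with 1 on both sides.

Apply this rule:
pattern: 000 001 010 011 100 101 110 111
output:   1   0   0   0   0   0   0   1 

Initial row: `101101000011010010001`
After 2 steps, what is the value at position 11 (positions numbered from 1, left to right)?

1

000000011000000000100
011111000011111110000
position 11 holds 1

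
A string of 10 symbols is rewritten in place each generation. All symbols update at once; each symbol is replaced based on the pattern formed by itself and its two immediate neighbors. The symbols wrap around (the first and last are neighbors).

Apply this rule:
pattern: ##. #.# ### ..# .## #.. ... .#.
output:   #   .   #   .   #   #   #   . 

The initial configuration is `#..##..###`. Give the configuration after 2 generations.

##.###.###

##.###.###
##.###.###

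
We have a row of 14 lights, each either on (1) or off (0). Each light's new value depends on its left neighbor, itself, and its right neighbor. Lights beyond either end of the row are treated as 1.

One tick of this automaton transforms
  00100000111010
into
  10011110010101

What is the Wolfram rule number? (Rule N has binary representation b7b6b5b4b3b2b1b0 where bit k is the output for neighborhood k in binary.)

177

position 9: 111 → 1  (bit 7 = 1)
position 10: 110 → 0  (bit 6 = 0)
position 11: 101 → 1  (bit 5 = 1)
position 0: 100 → 1  (bit 4 = 1)
position 8: 011 → 0  (bit 3 = 0)
position 2: 010 → 0  (bit 2 = 0)
position 1: 001 → 0  (bit 1 = 0)
position 4: 000 → 1  (bit 0 = 1)
bits b7..b0 = 10110001 = 177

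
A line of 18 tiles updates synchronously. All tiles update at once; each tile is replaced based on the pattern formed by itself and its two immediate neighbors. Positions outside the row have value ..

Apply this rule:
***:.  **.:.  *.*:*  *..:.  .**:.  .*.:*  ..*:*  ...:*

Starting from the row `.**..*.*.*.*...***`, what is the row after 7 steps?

step 1: *...********.**...
step 2: *.**........*...**
step 3: **...********.**..
step 4: ...**........*...*
step 5: ***...********.***
step 6: ....**........*...
step 7: ****...********.**

****...********.**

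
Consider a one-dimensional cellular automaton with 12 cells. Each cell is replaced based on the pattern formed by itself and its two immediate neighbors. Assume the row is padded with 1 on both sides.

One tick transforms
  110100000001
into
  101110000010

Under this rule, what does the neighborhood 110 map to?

At position 1 the neighborhood is 110; the next row has 0 there.

0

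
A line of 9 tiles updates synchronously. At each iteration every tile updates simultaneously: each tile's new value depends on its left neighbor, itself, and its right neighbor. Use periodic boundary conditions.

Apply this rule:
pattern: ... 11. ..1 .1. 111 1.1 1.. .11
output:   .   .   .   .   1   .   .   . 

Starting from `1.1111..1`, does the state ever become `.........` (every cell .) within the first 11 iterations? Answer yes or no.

...11....
.........
all cells are . at iteration 2

yes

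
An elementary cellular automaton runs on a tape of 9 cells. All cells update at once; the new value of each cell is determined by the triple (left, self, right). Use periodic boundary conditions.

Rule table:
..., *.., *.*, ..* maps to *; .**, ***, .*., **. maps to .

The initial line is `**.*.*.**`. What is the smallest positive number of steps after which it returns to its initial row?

2

step 1: ..*.*.*..
step 2: **.*.*.**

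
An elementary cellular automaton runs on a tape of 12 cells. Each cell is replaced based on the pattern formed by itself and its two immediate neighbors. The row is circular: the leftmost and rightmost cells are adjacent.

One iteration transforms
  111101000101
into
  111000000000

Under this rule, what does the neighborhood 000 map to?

At position 7 the neighborhood is 000; the next row has 0 there.

0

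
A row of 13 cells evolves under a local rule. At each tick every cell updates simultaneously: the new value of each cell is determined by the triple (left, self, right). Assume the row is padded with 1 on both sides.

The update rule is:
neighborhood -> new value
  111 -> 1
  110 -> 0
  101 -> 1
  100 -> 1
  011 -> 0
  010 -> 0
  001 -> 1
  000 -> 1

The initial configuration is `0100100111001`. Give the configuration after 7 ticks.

1011011010110

1011011010110
0100100101001
1011011010110  (repeats tick 1; period 2)
tick 7: 1011011010110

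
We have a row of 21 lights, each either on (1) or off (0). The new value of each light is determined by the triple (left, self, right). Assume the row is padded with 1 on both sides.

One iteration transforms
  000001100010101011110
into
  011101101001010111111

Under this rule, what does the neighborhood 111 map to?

1

At position 17 the neighborhood is 111; the next row has 1 there.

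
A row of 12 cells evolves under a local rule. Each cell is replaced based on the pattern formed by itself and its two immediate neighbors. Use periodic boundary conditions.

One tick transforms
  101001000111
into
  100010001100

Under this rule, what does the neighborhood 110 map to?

At position 0 the neighborhood is 110; the next row has 1 there.

1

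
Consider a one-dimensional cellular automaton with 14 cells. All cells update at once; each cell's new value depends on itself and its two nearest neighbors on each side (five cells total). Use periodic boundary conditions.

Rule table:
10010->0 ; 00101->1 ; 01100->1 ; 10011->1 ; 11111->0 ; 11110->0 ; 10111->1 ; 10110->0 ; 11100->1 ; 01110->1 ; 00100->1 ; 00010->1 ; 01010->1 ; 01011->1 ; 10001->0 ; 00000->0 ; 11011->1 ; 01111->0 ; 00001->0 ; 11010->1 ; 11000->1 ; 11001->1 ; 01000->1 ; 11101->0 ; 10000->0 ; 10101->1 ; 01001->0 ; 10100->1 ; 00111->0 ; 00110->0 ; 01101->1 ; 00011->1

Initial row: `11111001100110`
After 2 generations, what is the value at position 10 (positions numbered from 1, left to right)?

1

generation 1: 10001110111011
generation 2: 11010101110111
position 10 holds 1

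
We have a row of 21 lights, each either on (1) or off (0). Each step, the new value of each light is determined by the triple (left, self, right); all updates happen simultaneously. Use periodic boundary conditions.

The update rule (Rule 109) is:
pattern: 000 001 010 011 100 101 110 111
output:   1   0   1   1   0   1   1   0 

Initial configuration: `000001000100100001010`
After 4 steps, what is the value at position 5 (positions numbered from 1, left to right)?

0

step 1: 111101010100101101110
step 2: 100111111100111111011
step 3: 100100000100100001110
step 4: 100101110100101101011
position 5 holds 0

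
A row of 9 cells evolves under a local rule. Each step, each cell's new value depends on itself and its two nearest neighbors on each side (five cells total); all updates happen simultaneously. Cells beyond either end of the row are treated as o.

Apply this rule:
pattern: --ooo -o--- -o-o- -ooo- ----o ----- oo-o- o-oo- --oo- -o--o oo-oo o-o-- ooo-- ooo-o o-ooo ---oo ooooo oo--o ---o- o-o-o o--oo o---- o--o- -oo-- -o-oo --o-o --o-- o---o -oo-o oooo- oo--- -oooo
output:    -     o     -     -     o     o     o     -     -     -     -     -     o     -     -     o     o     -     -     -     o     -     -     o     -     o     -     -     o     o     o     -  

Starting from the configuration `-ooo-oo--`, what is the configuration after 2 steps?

step 1: ------o-o
step 2: o-ooo-o--

o-ooo-o--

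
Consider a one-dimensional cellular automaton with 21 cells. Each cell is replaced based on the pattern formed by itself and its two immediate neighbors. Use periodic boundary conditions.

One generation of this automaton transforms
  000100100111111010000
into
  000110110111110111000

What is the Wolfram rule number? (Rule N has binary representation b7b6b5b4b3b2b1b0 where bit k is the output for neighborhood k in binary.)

position 10: 111 → 1  (bit 7 = 1)
position 14: 110 → 0  (bit 6 = 0)
position 15: 101 → 1  (bit 5 = 1)
position 4: 100 → 1  (bit 4 = 1)
position 9: 011 → 1  (bit 3 = 1)
position 3: 010 → 1  (bit 2 = 1)
position 2: 001 → 0  (bit 1 = 0)
position 0: 000 → 0  (bit 0 = 0)
bits b7..b0 = 10111100 = 188

188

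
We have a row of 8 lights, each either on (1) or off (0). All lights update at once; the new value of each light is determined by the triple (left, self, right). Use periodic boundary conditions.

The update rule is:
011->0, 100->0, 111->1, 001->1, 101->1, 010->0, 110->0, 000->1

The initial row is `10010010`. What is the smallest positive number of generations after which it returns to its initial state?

generation 1: 00100101
generation 2: 01001010
generation 3: 10010100
generation 4: 00101001
generation 5: 01010010
generation 6: 10100100
generation 7: 01001001
generation 8: 10010010

8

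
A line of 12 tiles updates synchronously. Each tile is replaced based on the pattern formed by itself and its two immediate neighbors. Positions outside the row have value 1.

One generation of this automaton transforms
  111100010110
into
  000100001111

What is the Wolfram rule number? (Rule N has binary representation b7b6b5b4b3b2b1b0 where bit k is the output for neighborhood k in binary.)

position 0: 111 → 0  (bit 7 = 0)
position 3: 110 → 1  (bit 6 = 1)
position 8: 101 → 1  (bit 5 = 1)
position 4: 100 → 0  (bit 4 = 0)
position 9: 011 → 1  (bit 3 = 1)
position 7: 010 → 0  (bit 2 = 0)
position 6: 001 → 0  (bit 1 = 0)
position 5: 000 → 0  (bit 0 = 0)
bits b7..b0 = 01101000 = 104

104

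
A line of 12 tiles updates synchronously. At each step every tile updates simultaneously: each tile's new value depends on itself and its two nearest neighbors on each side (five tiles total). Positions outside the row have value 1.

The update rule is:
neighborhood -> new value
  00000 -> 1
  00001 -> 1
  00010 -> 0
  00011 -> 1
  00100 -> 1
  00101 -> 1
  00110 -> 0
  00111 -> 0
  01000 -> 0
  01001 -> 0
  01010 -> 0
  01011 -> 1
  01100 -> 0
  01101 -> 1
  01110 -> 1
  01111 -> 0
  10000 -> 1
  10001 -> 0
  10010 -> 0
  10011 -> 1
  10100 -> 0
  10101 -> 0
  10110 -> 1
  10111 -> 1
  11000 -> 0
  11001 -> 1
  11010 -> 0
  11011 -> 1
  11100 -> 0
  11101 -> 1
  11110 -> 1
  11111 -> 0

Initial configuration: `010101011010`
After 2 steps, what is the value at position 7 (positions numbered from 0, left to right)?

step 1: 000000111001
step 2: 011111010110
position 7 holds 1

1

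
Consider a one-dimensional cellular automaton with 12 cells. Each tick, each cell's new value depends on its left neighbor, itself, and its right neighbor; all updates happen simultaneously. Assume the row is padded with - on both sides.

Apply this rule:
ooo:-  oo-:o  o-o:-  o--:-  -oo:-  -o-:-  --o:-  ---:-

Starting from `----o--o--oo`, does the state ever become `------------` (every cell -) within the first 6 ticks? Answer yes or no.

-----------o
------------
all cells are - at tick 2

yes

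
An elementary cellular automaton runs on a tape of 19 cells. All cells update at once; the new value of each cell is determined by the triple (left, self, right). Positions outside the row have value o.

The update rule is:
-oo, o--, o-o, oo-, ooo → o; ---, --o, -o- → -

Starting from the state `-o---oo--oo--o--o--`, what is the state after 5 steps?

step 1: o-o--ooo-ooo--o--o-
step 2: oo-o-oooooooo--o--o
step 3: ooo-oooooooooo--o-o
step 4: ooooooooooooooo--oo
step 5: oooooooooooooooo-oo

oooooooooooooooo-oo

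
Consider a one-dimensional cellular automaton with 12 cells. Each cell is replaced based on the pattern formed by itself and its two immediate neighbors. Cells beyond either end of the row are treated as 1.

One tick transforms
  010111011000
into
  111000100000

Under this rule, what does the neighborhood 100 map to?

At position 9 the neighborhood is 100; the next row has 0 there.

0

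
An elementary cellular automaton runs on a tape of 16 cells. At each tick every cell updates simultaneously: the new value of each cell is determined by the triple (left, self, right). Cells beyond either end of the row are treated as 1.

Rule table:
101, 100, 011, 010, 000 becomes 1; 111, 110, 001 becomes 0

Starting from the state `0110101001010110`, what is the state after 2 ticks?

0011000011000011

tick 1: 1101111101111101
tick 2: 0011000011000011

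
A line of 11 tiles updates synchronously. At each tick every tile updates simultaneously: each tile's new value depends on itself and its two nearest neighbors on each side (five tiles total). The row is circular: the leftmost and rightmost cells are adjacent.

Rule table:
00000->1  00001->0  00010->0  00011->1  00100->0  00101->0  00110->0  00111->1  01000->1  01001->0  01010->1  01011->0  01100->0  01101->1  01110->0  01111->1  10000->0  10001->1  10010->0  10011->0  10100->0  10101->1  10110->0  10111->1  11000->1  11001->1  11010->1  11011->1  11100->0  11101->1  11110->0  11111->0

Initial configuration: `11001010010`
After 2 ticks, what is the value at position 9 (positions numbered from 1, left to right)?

1

tick 1: 00100100000
tick 2: 00000010111
position 9 holds 1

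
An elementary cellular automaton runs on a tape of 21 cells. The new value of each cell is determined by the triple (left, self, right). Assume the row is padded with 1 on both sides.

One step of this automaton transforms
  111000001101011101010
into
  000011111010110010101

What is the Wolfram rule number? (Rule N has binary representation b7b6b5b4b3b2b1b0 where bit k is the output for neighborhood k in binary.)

43

position 0: 111 → 0  (bit 7 = 0)
position 2: 110 → 0  (bit 6 = 0)
position 10: 101 → 1  (bit 5 = 1)
position 3: 100 → 0  (bit 4 = 0)
position 8: 011 → 1  (bit 3 = 1)
position 11: 010 → 0  (bit 2 = 0)
position 7: 001 → 1  (bit 1 = 1)
position 4: 000 → 1  (bit 0 = 1)
bits b7..b0 = 00101011 = 43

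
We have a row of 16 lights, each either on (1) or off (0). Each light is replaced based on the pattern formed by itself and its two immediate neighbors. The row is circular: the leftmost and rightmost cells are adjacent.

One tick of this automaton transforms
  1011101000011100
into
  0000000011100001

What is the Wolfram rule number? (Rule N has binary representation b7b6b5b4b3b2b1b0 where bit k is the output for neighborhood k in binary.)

3

position 3: 111 → 0  (bit 7 = 0)
position 4: 110 → 0  (bit 6 = 0)
position 1: 101 → 0  (bit 5 = 0)
position 7: 100 → 0  (bit 4 = 0)
position 2: 011 → 0  (bit 3 = 0)
position 0: 010 → 0  (bit 2 = 0)
position 10: 001 → 1  (bit 1 = 1)
position 8: 000 → 1  (bit 0 = 1)
bits b7..b0 = 00000011 = 3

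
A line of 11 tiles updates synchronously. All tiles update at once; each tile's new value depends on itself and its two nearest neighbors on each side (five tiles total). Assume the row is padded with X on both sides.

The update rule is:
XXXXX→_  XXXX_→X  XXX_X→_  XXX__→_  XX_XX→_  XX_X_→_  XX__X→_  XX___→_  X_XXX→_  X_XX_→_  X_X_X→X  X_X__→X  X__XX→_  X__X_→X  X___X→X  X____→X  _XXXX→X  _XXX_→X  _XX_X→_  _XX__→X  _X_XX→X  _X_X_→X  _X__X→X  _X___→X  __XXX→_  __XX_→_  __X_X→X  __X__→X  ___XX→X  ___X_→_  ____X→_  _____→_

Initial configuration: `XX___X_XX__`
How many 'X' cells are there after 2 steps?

5

X__X_XX_X__
__XXX___XX_
count of X: 5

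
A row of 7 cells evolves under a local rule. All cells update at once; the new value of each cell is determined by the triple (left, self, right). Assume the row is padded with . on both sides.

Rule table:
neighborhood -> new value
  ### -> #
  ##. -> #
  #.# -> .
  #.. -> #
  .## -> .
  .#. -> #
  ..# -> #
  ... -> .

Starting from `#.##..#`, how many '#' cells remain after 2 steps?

step 1: #..####
step 2: ###.###
count of #: 6

6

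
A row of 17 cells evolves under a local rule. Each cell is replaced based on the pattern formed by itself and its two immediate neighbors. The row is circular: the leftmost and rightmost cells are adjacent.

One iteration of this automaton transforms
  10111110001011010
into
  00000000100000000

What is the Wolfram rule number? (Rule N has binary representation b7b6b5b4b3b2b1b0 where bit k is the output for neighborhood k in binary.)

position 3: 111 → 0  (bit 7 = 0)
position 6: 110 → 0  (bit 6 = 0)
position 1: 101 → 0  (bit 5 = 0)
position 7: 100 → 0  (bit 4 = 0)
position 2: 011 → 0  (bit 3 = 0)
position 0: 010 → 0  (bit 2 = 0)
position 9: 001 → 0  (bit 1 = 0)
position 8: 000 → 1  (bit 0 = 1)
bits b7..b0 = 00000001 = 1

1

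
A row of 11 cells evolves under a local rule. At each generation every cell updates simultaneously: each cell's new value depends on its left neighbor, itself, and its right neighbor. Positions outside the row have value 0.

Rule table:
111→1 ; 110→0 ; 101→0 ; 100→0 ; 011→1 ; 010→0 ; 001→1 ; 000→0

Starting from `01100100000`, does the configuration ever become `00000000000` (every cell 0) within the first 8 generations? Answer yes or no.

yes

11001000000
10010000000
00100000000
01000000000
10000000000
00000000000
all cells are 0 at generation 6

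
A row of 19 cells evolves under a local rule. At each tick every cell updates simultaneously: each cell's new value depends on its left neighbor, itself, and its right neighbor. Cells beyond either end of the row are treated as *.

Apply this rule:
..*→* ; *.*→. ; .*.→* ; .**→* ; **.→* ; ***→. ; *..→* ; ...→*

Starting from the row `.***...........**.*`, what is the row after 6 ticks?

.*.**************.*
.*.*............*.*
.*.**************.*  (repeats tick 1; period 2)
tick 6: .*.*............*.*

.*.*............*.*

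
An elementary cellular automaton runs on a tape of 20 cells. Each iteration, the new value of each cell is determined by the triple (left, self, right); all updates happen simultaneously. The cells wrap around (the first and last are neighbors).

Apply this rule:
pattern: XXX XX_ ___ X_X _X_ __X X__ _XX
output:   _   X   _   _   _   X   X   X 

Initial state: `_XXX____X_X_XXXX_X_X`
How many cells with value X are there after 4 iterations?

iteration 1: _X_XX__X____X__X____
iteration 2: X__XXXX_X__X_XX_X___
iteration 3: _XXX__X__XX__XX__X_X
iteration 4: _X_XXX_XXXXXXXXXX___
count of X: 14

14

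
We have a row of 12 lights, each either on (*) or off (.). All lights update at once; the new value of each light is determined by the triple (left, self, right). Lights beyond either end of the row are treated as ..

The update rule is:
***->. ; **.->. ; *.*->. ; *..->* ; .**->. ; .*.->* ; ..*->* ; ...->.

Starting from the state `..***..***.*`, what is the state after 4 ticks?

...*......*.

.*...**....*
***.*..*..**
....******..
...*......*.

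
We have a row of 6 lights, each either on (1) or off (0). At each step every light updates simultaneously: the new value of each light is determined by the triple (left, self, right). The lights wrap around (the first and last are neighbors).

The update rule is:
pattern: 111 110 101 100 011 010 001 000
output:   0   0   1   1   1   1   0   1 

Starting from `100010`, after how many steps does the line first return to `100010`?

15

111011
000110
110101
001111
101000
111110
100001
011101
110011
001010
101111
011000
010111
111100
100010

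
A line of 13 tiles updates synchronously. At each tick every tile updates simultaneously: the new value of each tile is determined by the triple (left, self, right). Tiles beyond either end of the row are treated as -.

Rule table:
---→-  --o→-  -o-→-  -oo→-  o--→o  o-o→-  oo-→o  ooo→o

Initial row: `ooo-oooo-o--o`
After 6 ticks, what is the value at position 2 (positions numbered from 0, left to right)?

-oo--ooo--o--
--oo--ooo--o-
---oo--ooo--o
----oo--ooo--
-----oo--ooo-
------oo--ooo
position 2 holds -

-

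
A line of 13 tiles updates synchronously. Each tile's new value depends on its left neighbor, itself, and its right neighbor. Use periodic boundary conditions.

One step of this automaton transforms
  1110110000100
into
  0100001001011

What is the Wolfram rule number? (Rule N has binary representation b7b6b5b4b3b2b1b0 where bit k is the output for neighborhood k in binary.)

position 1: 111 → 1  (bit 7 = 1)
position 2: 110 → 0  (bit 6 = 0)
position 3: 101 → 0  (bit 5 = 0)
position 6: 100 → 1  (bit 4 = 1)
position 0: 011 → 0  (bit 3 = 0)
position 10: 010 → 0  (bit 2 = 0)
position 9: 001 → 1  (bit 1 = 1)
position 7: 000 → 0  (bit 0 = 0)
bits b7..b0 = 10010010 = 146

146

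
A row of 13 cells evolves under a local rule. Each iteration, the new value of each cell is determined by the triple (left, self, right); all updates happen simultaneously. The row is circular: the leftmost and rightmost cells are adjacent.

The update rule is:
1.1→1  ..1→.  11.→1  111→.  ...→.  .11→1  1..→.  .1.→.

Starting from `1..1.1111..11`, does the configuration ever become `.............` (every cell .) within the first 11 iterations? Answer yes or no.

no

1...11..1..1.
....11......1
....11.......
....11.......  (fixed point — unchanged through iteration 11)
iteration 11 is ....11......., still not uniform .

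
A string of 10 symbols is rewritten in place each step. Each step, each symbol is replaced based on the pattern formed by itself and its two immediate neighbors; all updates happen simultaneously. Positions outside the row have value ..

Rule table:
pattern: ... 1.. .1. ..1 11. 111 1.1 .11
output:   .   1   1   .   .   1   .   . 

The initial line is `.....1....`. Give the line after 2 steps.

.....11...
.......1..

.......1..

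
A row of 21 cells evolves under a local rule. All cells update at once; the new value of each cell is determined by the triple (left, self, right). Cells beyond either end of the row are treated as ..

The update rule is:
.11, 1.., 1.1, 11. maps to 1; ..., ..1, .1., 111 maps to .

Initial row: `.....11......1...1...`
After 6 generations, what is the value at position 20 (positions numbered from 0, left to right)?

.....111......1...1..
.....1.11......1...1.
......1111......1...1
......1..11......1...
.......1.111......1..
........11.11......1.
position 20 holds .

.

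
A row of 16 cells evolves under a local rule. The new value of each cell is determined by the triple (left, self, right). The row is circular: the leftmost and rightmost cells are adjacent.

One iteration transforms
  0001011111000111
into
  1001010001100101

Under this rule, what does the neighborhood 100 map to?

At position 0 the neighborhood is 100; the next row has 1 there.

1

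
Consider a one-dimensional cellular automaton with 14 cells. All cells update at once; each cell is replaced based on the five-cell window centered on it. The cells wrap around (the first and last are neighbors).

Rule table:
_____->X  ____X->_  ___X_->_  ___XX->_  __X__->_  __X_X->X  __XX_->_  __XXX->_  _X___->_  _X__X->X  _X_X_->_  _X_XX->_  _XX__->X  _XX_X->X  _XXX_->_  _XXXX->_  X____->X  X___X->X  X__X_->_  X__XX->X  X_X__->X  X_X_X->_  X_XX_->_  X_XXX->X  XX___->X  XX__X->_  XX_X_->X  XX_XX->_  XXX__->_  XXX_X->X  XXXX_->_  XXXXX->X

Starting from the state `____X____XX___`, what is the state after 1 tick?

XX____X___XXXX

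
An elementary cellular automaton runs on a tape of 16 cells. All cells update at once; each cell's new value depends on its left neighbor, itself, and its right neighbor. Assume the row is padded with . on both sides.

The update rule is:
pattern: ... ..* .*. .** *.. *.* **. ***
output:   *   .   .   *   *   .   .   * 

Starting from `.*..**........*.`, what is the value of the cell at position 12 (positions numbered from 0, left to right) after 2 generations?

.

..*.*.*******..*
*.....******.*..
position 12 holds .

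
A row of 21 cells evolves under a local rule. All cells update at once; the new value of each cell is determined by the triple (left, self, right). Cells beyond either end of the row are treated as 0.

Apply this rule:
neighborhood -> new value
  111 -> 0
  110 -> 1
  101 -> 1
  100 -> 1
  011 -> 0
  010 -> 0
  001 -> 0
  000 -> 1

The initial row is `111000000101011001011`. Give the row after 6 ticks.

001111110010101100101
100000011001010110010
011111001100101011001
000001100110010101100
111100110011001010111
000110011001100101001

000110011001100101001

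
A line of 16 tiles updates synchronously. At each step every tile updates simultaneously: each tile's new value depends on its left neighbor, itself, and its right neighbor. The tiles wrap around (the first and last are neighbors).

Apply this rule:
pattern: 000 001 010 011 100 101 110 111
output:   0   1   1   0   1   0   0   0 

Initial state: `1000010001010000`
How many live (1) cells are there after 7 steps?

2

1100111011011001
0011000000000110
0100100000001001
0111110000011111
0000001000100000
0000011101110000
0000100000001000
count of 1: 2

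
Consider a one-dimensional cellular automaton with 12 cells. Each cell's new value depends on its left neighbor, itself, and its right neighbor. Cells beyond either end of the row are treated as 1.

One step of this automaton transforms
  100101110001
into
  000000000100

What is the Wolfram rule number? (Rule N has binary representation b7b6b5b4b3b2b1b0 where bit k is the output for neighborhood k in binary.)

1

position 6: 111 → 0  (bit 7 = 0)
position 0: 110 → 0  (bit 6 = 0)
position 4: 101 → 0  (bit 5 = 0)
position 1: 100 → 0  (bit 4 = 0)
position 5: 011 → 0  (bit 3 = 0)
position 3: 010 → 0  (bit 2 = 0)
position 2: 001 → 0  (bit 1 = 0)
position 9: 000 → 1  (bit 0 = 1)
bits b7..b0 = 00000001 = 1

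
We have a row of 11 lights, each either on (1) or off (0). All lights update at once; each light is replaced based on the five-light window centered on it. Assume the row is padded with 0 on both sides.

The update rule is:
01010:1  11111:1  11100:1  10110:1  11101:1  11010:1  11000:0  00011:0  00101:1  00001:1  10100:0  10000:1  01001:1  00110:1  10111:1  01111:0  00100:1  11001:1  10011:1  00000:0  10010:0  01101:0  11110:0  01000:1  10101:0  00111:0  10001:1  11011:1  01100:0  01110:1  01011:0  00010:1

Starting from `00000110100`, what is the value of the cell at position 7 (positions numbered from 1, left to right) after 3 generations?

00010101011
01111010010
00001101011
position 7 holds 0

0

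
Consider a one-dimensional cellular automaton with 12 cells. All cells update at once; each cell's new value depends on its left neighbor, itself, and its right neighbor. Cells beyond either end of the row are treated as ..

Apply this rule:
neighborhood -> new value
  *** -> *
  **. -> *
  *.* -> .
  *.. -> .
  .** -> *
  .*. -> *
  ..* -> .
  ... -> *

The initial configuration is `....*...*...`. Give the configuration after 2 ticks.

***.*.*.*.**

***.*.*.*.**
***.*.*.*.**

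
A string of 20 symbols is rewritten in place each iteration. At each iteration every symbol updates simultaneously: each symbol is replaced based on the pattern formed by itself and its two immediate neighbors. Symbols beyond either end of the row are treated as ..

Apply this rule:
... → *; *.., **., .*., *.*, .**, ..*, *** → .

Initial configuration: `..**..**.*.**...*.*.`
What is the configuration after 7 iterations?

*.............*.....

iteration 1: *.............*.....
iteration 2: ..***********...****
iteration 3: *.............*.....  (repeats iteration 1; period 2)
iteration 7: *.............*.....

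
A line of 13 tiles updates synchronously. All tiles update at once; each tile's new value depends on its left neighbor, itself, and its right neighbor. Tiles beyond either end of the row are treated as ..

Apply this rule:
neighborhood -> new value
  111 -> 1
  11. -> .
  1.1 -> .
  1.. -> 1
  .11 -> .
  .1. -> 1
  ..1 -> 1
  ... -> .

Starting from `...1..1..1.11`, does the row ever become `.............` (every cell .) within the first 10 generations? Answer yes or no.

no

..11111111...
.1.111111.1..
11..1111..11.
..11.11.11..1
.1........111
111......1.1.
.1.1....11.11
11.11..1.....
.....1111....
....1.11.1...
generation 10 is ....1.11.1..., still not uniform .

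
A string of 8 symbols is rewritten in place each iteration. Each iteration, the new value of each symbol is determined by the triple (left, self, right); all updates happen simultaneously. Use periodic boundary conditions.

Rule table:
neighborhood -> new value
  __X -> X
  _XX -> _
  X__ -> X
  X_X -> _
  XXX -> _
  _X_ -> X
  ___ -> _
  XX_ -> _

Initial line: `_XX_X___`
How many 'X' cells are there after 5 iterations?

X___XX__
XX_X__XX
___XXX__
__X___X_
_XXX_XXX
count of X: 6

6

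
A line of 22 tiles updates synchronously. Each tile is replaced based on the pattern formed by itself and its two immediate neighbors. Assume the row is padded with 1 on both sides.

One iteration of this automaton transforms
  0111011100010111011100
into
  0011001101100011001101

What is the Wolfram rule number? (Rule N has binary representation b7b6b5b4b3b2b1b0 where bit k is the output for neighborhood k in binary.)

position 2: 111 → 1  (bit 7 = 1)
position 3: 110 → 1  (bit 6 = 1)
position 0: 101 → 0  (bit 5 = 0)
position 8: 100 → 0  (bit 4 = 0)
position 1: 011 → 0  (bit 3 = 0)
position 11: 010 → 0  (bit 2 = 0)
position 10: 001 → 1  (bit 1 = 1)
position 9: 000 → 1  (bit 0 = 1)
bits b7..b0 = 11000011 = 195

195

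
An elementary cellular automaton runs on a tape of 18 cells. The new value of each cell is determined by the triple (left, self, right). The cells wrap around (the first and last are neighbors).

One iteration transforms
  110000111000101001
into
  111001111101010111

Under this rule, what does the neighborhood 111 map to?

1

At position 0 the neighborhood is 111; the next row has 1 there.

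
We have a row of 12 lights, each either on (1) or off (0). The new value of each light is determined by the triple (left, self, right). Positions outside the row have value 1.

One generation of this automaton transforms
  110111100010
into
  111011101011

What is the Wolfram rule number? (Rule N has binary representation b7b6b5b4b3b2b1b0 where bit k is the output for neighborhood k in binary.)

229

position 0: 111 → 1  (bit 7 = 1)
position 1: 110 → 1  (bit 6 = 1)
position 2: 101 → 1  (bit 5 = 1)
position 7: 100 → 0  (bit 4 = 0)
position 3: 011 → 0  (bit 3 = 0)
position 10: 010 → 1  (bit 2 = 1)
position 9: 001 → 0  (bit 1 = 0)
position 8: 000 → 1  (bit 0 = 1)
bits b7..b0 = 11100101 = 229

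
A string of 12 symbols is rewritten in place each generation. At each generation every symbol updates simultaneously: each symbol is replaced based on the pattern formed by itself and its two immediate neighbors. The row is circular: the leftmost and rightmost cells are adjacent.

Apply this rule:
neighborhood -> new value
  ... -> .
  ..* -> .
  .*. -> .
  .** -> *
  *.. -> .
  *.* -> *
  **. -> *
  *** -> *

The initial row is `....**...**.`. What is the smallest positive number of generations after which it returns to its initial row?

1

....**...**.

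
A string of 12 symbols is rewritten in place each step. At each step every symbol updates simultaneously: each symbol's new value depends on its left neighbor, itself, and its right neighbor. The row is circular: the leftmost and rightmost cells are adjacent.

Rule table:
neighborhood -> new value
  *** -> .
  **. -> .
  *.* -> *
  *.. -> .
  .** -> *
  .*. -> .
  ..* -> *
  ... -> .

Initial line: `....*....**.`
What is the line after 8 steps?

.**.....*...

...*....**..
..*....**...
.*....**....
*....**.....
....**.....*
...**.....*.
..**.....*..
.**.....*...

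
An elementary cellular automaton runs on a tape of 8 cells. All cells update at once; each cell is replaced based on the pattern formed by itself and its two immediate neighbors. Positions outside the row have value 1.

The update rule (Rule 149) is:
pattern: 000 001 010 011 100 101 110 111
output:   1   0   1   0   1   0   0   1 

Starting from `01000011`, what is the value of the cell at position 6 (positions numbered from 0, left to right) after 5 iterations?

1

01111001
00110100
10000110
01110000
00101110
position 6 holds 1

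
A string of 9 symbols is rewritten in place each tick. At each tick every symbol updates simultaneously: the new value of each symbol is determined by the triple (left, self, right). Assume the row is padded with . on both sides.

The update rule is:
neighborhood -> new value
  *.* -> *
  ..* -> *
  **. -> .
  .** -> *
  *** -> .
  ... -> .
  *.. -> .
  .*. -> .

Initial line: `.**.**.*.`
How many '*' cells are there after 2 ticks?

tick 1: **.**.*..
tick 2: *.**.*...
count of *: 4

4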